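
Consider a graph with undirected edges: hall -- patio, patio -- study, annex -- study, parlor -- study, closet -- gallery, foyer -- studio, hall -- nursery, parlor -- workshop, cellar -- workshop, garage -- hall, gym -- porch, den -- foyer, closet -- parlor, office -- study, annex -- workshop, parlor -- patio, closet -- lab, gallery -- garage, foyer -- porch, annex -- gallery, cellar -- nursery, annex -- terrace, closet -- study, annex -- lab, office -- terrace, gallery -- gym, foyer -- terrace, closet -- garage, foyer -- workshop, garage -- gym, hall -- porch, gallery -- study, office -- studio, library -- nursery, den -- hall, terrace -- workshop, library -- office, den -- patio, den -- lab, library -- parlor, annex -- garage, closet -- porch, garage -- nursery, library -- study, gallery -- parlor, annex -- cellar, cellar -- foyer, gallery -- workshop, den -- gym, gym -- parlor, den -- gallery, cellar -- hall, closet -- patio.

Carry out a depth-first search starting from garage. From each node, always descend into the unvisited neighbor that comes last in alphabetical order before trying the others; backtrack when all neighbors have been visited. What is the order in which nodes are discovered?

Visit garage
garage → nursery
nursery → library
library → study
study → patio
patio → parlor
parlor → workshop
workshop → terrace
terrace → office
office → studio
studio → foyer
foyer → porch
porch → hall
hall → den
den → lab
lab → closet
closet → gallery
gallery → gym
gallery → annex
annex → cellar

garage -> nursery -> library -> study -> patio -> parlor -> workshop -> terrace -> office -> studio -> foyer -> porch -> hall -> den -> lab -> closet -> gallery -> gym -> annex -> cellar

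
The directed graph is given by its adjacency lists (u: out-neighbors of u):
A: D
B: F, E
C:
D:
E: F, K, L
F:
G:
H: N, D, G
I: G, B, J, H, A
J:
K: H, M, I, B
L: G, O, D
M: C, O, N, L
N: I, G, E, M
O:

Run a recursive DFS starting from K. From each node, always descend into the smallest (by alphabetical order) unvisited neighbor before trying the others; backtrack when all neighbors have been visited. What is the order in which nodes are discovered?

Visit K
K → B
B → E
E → F
E → L
L → D
L → G
L → O
K → H
H → N
N → I
I → A
I → J
N → M
M → C

K, B, E, F, L, D, G, O, H, N, I, A, J, M, C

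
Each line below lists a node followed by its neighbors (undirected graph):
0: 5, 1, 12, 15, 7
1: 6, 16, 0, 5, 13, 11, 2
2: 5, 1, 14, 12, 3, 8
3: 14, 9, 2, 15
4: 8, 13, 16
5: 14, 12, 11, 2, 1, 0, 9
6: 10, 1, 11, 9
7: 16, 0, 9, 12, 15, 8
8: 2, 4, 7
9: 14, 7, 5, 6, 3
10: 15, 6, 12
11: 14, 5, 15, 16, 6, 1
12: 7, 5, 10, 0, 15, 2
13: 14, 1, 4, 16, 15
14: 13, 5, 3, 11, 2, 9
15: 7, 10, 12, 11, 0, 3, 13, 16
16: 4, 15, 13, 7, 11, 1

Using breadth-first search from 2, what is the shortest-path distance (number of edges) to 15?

Level 0: 2
Level 1: 1, 3, 5, 8, 12, 14
Level 2: 0, 4, 6, 7, 9, 10, 11, 13, 15, 16
15 first appears at level 2.

2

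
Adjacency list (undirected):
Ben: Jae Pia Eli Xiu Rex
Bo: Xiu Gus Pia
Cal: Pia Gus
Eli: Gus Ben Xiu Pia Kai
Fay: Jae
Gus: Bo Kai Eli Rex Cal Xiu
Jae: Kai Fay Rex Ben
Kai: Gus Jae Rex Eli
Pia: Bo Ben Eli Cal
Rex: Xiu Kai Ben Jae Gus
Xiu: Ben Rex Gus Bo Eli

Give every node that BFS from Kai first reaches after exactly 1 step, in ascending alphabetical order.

Eli, Gus, Jae, Rex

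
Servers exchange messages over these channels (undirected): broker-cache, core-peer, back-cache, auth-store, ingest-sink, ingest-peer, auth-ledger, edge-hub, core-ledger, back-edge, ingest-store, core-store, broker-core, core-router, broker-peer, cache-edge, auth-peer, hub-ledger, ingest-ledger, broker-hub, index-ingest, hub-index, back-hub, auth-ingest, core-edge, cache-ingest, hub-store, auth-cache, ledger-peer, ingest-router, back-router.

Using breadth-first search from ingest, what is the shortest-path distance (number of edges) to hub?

2

Level 0: ingest
Level 1: auth, cache, index, ledger, peer, router, sink, store
Level 2: back, broker, core, edge, hub
hub first appears at level 2.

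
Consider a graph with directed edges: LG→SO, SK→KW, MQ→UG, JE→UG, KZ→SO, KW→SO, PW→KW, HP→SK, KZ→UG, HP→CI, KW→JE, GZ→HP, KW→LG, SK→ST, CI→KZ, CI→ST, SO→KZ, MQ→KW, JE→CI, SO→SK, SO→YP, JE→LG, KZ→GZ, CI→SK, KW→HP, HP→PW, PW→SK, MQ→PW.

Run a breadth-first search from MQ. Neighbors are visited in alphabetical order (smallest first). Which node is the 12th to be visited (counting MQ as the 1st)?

YP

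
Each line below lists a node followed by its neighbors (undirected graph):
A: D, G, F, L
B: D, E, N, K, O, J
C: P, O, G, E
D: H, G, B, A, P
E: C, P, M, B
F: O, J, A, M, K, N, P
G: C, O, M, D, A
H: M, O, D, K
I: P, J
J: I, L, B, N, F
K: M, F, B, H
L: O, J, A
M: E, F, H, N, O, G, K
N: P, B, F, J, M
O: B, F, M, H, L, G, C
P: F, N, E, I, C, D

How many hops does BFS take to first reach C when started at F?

Level 0: F
Level 1: A, J, K, M, N, O, P
Level 2: B, C, D, E, G, H, I, L
C first appears at level 2.

2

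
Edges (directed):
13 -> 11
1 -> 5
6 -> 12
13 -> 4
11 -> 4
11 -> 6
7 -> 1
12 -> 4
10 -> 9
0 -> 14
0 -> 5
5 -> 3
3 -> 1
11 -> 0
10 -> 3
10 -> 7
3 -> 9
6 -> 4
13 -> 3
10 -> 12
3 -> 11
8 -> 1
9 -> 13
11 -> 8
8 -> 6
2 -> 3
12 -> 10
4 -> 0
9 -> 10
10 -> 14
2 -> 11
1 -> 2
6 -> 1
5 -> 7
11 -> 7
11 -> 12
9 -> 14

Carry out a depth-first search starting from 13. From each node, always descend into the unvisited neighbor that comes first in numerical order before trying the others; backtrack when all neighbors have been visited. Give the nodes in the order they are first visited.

13 -> 3 -> 1 -> 2 -> 11 -> 0 -> 5 -> 7 -> 14 -> 4 -> 6 -> 12 -> 10 -> 9 -> 8

Visit 13
13 → 3
3 → 1
1 → 2
2 → 11
11 → 0
0 → 5
5 → 7
0 → 14
11 → 4
11 → 6
6 → 12
12 → 10
10 → 9
11 → 8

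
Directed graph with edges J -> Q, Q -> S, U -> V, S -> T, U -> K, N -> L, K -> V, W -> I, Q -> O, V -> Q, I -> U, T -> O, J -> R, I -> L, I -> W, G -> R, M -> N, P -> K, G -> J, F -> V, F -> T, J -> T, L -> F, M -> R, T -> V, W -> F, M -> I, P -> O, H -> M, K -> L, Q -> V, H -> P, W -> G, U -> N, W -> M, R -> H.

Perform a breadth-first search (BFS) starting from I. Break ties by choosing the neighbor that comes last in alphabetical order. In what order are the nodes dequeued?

Visit I; enqueue W, U, L → queue [W, U, L]
Visit W; enqueue M, G, F → queue [U, L, M, G, F]
Visit U; enqueue V, N, K → queue [L, M, G, F, V, N, K]
Visit L → queue [M, G, F, V, N, K]
Visit M; enqueue R → queue [G, F, V, N, K, R]
Visit G; enqueue J → queue [F, V, N, K, R, J]
Visit F; enqueue T → queue [V, N, K, R, J, T]
Visit V; enqueue Q → queue [N, K, R, J, T, Q]
Visit N → queue [K, R, J, T, Q]
Visit K → queue [R, J, T, Q]
Visit R; enqueue H → queue [J, T, Q, H]
Visit J → queue [T, Q, H]
Visit T; enqueue O → queue [Q, H, O]
Visit Q; enqueue S → queue [H, O, S]
Visit H; enqueue P → queue [O, S, P]
Visit O → queue [S, P]
Visit S → queue [P]
Visit P → queue []

I, W, U, L, M, G, F, V, N, K, R, J, T, Q, H, O, S, P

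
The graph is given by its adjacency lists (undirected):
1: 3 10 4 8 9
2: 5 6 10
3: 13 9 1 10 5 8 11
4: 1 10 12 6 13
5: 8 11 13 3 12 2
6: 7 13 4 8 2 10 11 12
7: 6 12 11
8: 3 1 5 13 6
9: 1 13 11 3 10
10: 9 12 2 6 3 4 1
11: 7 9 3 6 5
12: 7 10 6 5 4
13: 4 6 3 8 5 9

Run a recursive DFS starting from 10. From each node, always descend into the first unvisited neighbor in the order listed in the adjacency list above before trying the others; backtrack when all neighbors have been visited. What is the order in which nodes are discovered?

10 → 9 → 1 → 3 → 13 → 4 → 12 → 7 → 6 → 8 → 5 → 11 → 2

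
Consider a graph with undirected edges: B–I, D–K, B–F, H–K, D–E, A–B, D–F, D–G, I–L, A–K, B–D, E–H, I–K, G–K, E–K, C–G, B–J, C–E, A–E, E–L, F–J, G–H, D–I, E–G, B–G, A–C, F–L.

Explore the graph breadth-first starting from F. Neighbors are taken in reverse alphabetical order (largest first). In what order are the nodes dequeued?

F → L → J → D → B → I → E → K → G → A → H → C

Visit F; enqueue L, J, D, B → queue [L, J, D, B]
Visit L; enqueue I, E → queue [J, D, B, I, E]
Visit J → queue [D, B, I, E]
Visit D; enqueue K, G → queue [B, I, E, K, G]
Visit B; enqueue A → queue [I, E, K, G, A]
Visit I → queue [E, K, G, A]
Visit E; enqueue H, C → queue [K, G, A, H, C]
Visit K → queue [G, A, H, C]
Visit G → queue [A, H, C]
Visit A → queue [H, C]
Visit H → queue [C]
Visit C → queue []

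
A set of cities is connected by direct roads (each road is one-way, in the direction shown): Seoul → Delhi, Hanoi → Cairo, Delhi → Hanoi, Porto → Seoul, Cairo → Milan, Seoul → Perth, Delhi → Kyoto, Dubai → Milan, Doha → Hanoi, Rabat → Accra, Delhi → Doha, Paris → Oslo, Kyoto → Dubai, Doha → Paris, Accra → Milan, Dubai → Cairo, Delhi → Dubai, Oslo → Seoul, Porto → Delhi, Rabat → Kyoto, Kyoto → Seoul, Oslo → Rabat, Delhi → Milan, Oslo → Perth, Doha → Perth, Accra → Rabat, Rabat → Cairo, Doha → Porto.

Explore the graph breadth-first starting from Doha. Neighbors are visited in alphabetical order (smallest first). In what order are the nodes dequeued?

Visit Doha; enqueue Hanoi, Paris, Perth, Porto → queue [Hanoi, Paris, Perth, Porto]
Visit Hanoi; enqueue Cairo → queue [Paris, Perth, Porto, Cairo]
Visit Paris; enqueue Oslo → queue [Perth, Porto, Cairo, Oslo]
Visit Perth → queue [Porto, Cairo, Oslo]
Visit Porto; enqueue Delhi, Seoul → queue [Cairo, Oslo, Delhi, Seoul]
Visit Cairo; enqueue Milan → queue [Oslo, Delhi, Seoul, Milan]
Visit Oslo; enqueue Rabat → queue [Delhi, Seoul, Milan, Rabat]
Visit Delhi; enqueue Dubai, Kyoto → queue [Seoul, Milan, Rabat, Dubai, Kyoto]
Visit Seoul → queue [Milan, Rabat, Dubai, Kyoto]
Visit Milan → queue [Rabat, Dubai, Kyoto]
Visit Rabat; enqueue Accra → queue [Dubai, Kyoto, Accra]
Visit Dubai → queue [Kyoto, Accra]
Visit Kyoto → queue [Accra]
Visit Accra → queue []

Doha -> Hanoi -> Paris -> Perth -> Porto -> Cairo -> Oslo -> Delhi -> Seoul -> Milan -> Rabat -> Dubai -> Kyoto -> Accra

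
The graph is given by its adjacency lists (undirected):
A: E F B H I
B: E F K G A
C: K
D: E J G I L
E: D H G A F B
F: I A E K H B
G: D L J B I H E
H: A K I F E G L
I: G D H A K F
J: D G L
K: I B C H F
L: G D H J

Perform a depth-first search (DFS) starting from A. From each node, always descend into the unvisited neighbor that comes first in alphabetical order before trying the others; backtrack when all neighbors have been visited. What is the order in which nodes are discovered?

A, B, E, D, G, H, F, I, K, C, L, J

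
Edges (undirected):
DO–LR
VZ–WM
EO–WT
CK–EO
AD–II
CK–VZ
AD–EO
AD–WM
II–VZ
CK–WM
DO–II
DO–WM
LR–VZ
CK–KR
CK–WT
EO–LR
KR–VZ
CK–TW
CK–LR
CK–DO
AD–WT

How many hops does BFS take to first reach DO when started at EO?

2

Level 0: EO
Level 1: AD, CK, LR, WT
Level 2: DO, II, KR, TW, VZ, WM
DO first appears at level 2.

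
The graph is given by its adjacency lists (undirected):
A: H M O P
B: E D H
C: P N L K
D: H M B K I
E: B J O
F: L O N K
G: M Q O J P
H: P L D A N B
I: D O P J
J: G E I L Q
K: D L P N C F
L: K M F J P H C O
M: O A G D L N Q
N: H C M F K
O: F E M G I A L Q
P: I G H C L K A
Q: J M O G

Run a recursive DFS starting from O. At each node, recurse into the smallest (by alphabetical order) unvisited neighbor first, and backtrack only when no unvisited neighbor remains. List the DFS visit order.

O, A, H, B, D, I, J, E, G, M, L, C, K, F, N, P, Q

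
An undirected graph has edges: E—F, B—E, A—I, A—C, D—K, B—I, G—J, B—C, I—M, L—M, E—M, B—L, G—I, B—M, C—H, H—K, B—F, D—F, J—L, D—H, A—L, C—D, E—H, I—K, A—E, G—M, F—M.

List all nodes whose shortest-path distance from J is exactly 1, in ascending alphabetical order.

Level 0: J
Level 1: G, L
Level 2: A, B, I, M
Level 3: C, E, F, K
Level 4: D, H

G, L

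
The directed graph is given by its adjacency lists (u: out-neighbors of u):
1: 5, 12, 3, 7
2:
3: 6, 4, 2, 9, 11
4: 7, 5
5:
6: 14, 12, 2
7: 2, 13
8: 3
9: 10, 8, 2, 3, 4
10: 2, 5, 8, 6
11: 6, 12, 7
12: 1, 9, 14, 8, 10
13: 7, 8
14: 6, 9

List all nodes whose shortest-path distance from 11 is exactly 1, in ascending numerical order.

6, 7, 12

Level 0: 11
Level 1: 6, 7, 12
Level 2: 1, 2, 8, 9, 10, 13, 14
Level 3: 3, 4, 5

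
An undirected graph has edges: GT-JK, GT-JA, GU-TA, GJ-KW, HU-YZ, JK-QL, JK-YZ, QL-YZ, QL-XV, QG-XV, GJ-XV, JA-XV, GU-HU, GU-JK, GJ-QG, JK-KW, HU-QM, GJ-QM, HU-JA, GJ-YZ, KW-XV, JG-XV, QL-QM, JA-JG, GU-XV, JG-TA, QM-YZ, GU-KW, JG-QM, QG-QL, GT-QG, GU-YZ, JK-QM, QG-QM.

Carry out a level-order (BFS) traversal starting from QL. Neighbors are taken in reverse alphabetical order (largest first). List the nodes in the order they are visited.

QL -> YZ -> XV -> QM -> QG -> JK -> HU -> GU -> GJ -> KW -> JG -> JA -> GT -> TA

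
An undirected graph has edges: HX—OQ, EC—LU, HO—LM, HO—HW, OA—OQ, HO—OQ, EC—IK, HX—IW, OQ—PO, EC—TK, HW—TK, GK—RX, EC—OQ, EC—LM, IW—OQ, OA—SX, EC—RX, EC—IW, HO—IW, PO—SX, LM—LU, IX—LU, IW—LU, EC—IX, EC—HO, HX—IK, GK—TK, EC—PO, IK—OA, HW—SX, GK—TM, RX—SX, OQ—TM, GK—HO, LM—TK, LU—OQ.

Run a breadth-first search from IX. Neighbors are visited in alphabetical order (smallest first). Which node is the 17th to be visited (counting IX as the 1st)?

Visit IX; enqueue EC, LU → queue [EC, LU]
Visit EC; enqueue HO, IK, IW, LM, OQ, PO, RX, TK → queue [LU, HO, IK, IW, LM, OQ, PO, RX, TK]
Visit LU → queue [HO, IK, IW, LM, OQ, PO, RX, TK]
Visit HO; enqueue GK, HW → queue [IK, IW, LM, OQ, PO, RX, TK, GK, HW]
Visit IK; enqueue HX, OA → queue [IW, LM, OQ, PO, RX, TK, GK, HW, HX, OA]
Visit IW → queue [LM, OQ, PO, RX, TK, GK, HW, HX, OA]
Visit LM → queue [OQ, PO, RX, TK, GK, HW, HX, OA]
Visit OQ; enqueue TM → queue [PO, RX, TK, GK, HW, HX, OA, TM]
Visit PO; enqueue SX → queue [RX, TK, GK, HW, HX, OA, TM, SX]
Visit RX → queue [TK, GK, HW, HX, OA, TM, SX]
Visit TK → queue [GK, HW, HX, OA, TM, SX]
Visit GK → queue [HW, HX, OA, TM, SX]
Visit HW → queue [HX, OA, TM, SX]
Visit HX → queue [OA, TM, SX]
Visit OA → queue [TM, SX]
Visit TM → queue [SX]
Visit SX → queue []

Visit order: IX, EC, LU, HO, IK, IW, LM, OQ, PO, RX, TK, GK, HW, HX, OA, TM, SX

SX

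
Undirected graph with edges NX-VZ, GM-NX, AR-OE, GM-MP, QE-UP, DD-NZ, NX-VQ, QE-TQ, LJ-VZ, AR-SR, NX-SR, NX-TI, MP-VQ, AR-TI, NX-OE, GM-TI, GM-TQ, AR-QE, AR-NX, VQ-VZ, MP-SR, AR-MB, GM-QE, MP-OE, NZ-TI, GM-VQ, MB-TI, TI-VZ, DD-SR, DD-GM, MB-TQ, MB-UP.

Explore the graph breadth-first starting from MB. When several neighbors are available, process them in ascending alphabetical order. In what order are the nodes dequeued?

Visit MB; enqueue AR, TI, TQ, UP → queue [AR, TI, TQ, UP]
Visit AR; enqueue NX, OE, QE, SR → queue [TI, TQ, UP, NX, OE, QE, SR]
Visit TI; enqueue GM, NZ, VZ → queue [TQ, UP, NX, OE, QE, SR, GM, NZ, VZ]
Visit TQ → queue [UP, NX, OE, QE, SR, GM, NZ, VZ]
Visit UP → queue [NX, OE, QE, SR, GM, NZ, VZ]
Visit NX; enqueue VQ → queue [OE, QE, SR, GM, NZ, VZ, VQ]
Visit OE; enqueue MP → queue [QE, SR, GM, NZ, VZ, VQ, MP]
Visit QE → queue [SR, GM, NZ, VZ, VQ, MP]
Visit SR; enqueue DD → queue [GM, NZ, VZ, VQ, MP, DD]
Visit GM → queue [NZ, VZ, VQ, MP, DD]
Visit NZ → queue [VZ, VQ, MP, DD]
Visit VZ; enqueue LJ → queue [VQ, MP, DD, LJ]
Visit VQ → queue [MP, DD, LJ]
Visit MP → queue [DD, LJ]
Visit DD → queue [LJ]
Visit LJ → queue []

MB AR TI TQ UP NX OE QE SR GM NZ VZ VQ MP DD LJ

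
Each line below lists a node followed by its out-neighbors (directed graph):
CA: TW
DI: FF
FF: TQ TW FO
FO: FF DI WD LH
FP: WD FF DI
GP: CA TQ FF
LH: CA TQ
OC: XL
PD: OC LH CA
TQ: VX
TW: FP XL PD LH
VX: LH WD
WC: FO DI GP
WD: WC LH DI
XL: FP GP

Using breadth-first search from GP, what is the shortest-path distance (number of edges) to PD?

3

Level 0: GP
Level 1: CA, FF, TQ
Level 2: FO, TW, VX
Level 3: DI, FP, LH, PD, WD, XL
Level 4: OC, WC
PD first appears at level 3.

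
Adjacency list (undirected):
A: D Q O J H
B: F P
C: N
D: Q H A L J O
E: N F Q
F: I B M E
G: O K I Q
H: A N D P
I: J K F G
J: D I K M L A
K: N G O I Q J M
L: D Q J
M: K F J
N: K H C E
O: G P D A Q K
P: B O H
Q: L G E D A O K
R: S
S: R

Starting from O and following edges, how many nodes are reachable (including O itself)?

BFS from O visits: O, G, P, D, A, Q, K, I, B, H, L, J, E, N, M, F, C
Reachable nodes: 17 of 19 total.

17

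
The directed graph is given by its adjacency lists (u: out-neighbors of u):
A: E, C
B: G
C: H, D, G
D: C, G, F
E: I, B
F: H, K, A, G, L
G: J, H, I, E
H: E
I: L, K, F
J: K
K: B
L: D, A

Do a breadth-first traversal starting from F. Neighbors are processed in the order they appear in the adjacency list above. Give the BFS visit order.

F H K A G L E B C J I D

Visit F; enqueue H, K, A, G, L → queue [H, K, A, G, L]
Visit H; enqueue E → queue [K, A, G, L, E]
Visit K; enqueue B → queue [A, G, L, E, B]
Visit A; enqueue C → queue [G, L, E, B, C]
Visit G; enqueue J, I → queue [L, E, B, C, J, I]
Visit L; enqueue D → queue [E, B, C, J, I, D]
Visit E → queue [B, C, J, I, D]
Visit B → queue [C, J, I, D]
Visit C → queue [J, I, D]
Visit J → queue [I, D]
Visit I → queue [D]
Visit D → queue []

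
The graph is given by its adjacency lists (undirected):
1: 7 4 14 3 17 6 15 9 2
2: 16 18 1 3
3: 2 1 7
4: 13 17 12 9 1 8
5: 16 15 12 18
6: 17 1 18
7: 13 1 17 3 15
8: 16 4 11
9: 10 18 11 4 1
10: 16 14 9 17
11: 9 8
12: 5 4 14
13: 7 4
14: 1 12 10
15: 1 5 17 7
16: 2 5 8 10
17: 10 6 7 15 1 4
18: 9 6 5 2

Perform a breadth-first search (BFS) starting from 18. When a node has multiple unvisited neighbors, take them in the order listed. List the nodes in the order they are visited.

Visit 18; enqueue 9, 6, 5, 2 → queue [9, 6, 5, 2]
Visit 9; enqueue 10, 11, 4, 1 → queue [6, 5, 2, 10, 11, 4, 1]
Visit 6; enqueue 17 → queue [5, 2, 10, 11, 4, 1, 17]
Visit 5; enqueue 16, 15, 12 → queue [2, 10, 11, 4, 1, 17, 16, 15, 12]
Visit 2; enqueue 3 → queue [10, 11, 4, 1, 17, 16, 15, 12, 3]
Visit 10; enqueue 14 → queue [11, 4, 1, 17, 16, 15, 12, 3, 14]
Visit 11; enqueue 8 → queue [4, 1, 17, 16, 15, 12, 3, 14, 8]
Visit 4; enqueue 13 → queue [1, 17, 16, 15, 12, 3, 14, 8, 13]
Visit 1; enqueue 7 → queue [17, 16, 15, 12, 3, 14, 8, 13, 7]
Visit 17 → queue [16, 15, 12, 3, 14, 8, 13, 7]
Visit 16 → queue [15, 12, 3, 14, 8, 13, 7]
Visit 15 → queue [12, 3, 14, 8, 13, 7]
Visit 12 → queue [3, 14, 8, 13, 7]
Visit 3 → queue [14, 8, 13, 7]
Visit 14 → queue [8, 13, 7]
Visit 8 → queue [13, 7]
Visit 13 → queue [7]
Visit 7 → queue []

18 9 6 5 2 10 11 4 1 17 16 15 12 3 14 8 13 7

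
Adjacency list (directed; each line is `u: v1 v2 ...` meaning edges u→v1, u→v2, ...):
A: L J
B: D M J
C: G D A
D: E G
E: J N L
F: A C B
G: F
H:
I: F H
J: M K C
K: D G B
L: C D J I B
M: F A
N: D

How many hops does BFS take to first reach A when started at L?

Level 0: L
Level 1: B, C, D, I, J
Level 2: A, E, F, G, H, K, M
Level 3: N
A first appears at level 2.

2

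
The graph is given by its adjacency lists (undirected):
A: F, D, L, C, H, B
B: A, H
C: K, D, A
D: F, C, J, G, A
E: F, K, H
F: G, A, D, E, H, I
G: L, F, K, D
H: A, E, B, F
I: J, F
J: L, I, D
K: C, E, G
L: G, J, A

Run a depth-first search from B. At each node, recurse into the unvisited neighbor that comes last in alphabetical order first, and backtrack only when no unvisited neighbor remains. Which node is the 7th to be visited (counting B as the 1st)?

Visit B
B → H
H → F
F → I
I → J
J → L
L → G
G → K
K → E
K → C
C → D
D → A

Visit order: B, H, F, I, J, L, G, K, E, C, D, A

G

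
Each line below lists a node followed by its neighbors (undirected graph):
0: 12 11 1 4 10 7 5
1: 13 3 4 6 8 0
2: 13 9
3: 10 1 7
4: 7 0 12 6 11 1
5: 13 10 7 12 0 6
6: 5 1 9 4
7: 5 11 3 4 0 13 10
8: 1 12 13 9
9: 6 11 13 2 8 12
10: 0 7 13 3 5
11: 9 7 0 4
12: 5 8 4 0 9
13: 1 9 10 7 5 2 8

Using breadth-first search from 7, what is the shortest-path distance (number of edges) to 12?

2

Level 0: 7
Level 1: 0, 3, 4, 5, 10, 11, 13
Level 2: 1, 2, 6, 8, 9, 12
12 first appears at level 2.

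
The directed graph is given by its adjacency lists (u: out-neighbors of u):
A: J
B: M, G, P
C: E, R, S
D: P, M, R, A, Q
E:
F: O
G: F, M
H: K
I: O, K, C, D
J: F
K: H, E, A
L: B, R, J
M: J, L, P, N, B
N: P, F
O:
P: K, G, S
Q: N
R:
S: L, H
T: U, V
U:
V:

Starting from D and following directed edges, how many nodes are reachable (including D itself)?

17

BFS from D visits: D, P, M, R, A, Q, K, G, S, J, L, N, B, H, E, F, O
Reachable nodes: 17 of 22 total.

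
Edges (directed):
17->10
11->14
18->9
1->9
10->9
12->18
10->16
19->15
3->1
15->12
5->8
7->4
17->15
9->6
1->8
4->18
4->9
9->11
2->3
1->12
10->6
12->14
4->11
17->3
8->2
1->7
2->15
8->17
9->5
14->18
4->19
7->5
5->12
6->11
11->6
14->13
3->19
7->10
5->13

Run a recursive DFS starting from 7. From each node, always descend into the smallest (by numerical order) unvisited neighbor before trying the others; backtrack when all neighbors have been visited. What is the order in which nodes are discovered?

7 -> 4 -> 9 -> 5 -> 8 -> 2 -> 3 -> 1 -> 12 -> 14 -> 13 -> 18 -> 19 -> 15 -> 17 -> 10 -> 6 -> 11 -> 16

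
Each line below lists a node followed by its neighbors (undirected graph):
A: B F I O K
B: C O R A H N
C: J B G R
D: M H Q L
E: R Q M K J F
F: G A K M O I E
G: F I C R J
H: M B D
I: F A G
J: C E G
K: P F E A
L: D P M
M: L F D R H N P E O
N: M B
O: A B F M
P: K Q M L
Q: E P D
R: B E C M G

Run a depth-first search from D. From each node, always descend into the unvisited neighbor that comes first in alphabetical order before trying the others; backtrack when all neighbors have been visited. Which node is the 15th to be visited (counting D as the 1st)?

K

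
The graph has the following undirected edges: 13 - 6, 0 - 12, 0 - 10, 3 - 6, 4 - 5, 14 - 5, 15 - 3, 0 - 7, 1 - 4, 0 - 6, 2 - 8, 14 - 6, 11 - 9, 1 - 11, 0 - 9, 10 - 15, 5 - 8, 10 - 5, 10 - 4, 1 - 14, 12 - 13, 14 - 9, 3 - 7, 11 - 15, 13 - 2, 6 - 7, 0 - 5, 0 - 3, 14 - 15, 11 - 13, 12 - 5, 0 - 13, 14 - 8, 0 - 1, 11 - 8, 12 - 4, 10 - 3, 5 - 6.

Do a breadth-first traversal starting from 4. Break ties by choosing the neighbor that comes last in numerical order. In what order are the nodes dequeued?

Visit 4; enqueue 12, 10, 5, 1 → queue [12, 10, 5, 1]
Visit 12; enqueue 13, 0 → queue [10, 5, 1, 13, 0]
Visit 10; enqueue 15, 3 → queue [5, 1, 13, 0, 15, 3]
Visit 5; enqueue 14, 8, 6 → queue [1, 13, 0, 15, 3, 14, 8, 6]
Visit 1; enqueue 11 → queue [13, 0, 15, 3, 14, 8, 6, 11]
Visit 13; enqueue 2 → queue [0, 15, 3, 14, 8, 6, 11, 2]
Visit 0; enqueue 9, 7 → queue [15, 3, 14, 8, 6, 11, 2, 9, 7]
Visit 15 → queue [3, 14, 8, 6, 11, 2, 9, 7]
Visit 3 → queue [14, 8, 6, 11, 2, 9, 7]
Visit 14 → queue [8, 6, 11, 2, 9, 7]
Visit 8 → queue [6, 11, 2, 9, 7]
Visit 6 → queue [11, 2, 9, 7]
Visit 11 → queue [2, 9, 7]
Visit 2 → queue [9, 7]
Visit 9 → queue [7]
Visit 7 → queue []

4, 12, 10, 5, 1, 13, 0, 15, 3, 14, 8, 6, 11, 2, 9, 7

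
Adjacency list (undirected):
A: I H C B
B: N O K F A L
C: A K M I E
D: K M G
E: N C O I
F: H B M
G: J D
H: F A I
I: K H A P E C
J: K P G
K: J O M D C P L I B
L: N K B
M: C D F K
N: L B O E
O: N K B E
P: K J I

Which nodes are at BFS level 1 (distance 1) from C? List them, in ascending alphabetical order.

A, E, I, K, M

Level 0: C
Level 1: A, E, I, K, M
Level 2: B, D, F, H, J, L, N, O, P
Level 3: G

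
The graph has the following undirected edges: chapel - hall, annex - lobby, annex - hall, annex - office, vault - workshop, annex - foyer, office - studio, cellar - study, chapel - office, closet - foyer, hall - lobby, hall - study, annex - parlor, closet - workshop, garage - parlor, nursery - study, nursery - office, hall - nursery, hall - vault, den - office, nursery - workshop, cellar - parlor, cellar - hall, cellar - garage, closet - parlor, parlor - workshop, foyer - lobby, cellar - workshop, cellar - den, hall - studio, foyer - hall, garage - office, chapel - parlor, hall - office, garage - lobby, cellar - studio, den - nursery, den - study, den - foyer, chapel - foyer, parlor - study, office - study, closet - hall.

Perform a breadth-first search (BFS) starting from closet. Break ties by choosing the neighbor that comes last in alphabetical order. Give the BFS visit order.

Visit closet; enqueue workshop, parlor, hall, foyer → queue [workshop, parlor, hall, foyer]
Visit workshop; enqueue vault, nursery, cellar → queue [parlor, hall, foyer, vault, nursery, cellar]
Visit parlor; enqueue study, garage, chapel, annex → queue [hall, foyer, vault, nursery, cellar, study, garage, chapel, annex]
Visit hall; enqueue studio, office, lobby → queue [foyer, vault, nursery, cellar, study, garage, chapel, annex, studio, office, lobby]
Visit foyer; enqueue den → queue [vault, nursery, cellar, study, garage, chapel, annex, studio, office, lobby, den]
Visit vault → queue [nursery, cellar, study, garage, chapel, annex, studio, office, lobby, den]
Visit nursery → queue [cellar, study, garage, chapel, annex, studio, office, lobby, den]
Visit cellar → queue [study, garage, chapel, annex, studio, office, lobby, den]
Visit study → queue [garage, chapel, annex, studio, office, lobby, den]
Visit garage → queue [chapel, annex, studio, office, lobby, den]
Visit chapel → queue [annex, studio, office, lobby, den]
Visit annex → queue [studio, office, lobby, den]
Visit studio → queue [office, lobby, den]
Visit office → queue [lobby, den]
Visit lobby → queue [den]
Visit den → queue []

closet, workshop, parlor, hall, foyer, vault, nursery, cellar, study, garage, chapel, annex, studio, office, lobby, den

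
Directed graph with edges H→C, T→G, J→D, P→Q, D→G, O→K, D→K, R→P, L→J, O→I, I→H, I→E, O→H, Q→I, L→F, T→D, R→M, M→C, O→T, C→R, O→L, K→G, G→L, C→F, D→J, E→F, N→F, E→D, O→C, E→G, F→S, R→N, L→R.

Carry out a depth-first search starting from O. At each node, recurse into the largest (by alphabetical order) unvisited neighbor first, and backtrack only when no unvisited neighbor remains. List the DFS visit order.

O T G L R P Q I H C F S E D K J N M

Visit O
O → T
T → G
G → L
L → R
R → P
P → Q
Q → I
I → H
H → C
C → F
F → S
I → E
E → D
D → K
D → J
R → N
R → M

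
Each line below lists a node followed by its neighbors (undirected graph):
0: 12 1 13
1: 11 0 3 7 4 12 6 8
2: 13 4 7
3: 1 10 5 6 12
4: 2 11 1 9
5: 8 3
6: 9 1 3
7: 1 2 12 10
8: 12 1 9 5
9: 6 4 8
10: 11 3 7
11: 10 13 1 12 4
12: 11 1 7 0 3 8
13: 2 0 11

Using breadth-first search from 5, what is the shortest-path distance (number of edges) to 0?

3

Level 0: 5
Level 1: 3, 8
Level 2: 1, 6, 9, 10, 12
Level 3: 0, 4, 7, 11
Level 4: 2, 13
0 first appears at level 3.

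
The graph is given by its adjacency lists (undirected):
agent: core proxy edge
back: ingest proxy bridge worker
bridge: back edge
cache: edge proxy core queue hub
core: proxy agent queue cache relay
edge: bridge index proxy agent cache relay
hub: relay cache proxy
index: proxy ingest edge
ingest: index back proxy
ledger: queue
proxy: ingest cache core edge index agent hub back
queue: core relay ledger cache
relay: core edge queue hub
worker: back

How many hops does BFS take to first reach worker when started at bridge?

Level 0: bridge
Level 1: back, edge
Level 2: agent, cache, index, ingest, proxy, relay, worker
Level 3: core, hub, queue
Level 4: ledger
worker first appears at level 2.

2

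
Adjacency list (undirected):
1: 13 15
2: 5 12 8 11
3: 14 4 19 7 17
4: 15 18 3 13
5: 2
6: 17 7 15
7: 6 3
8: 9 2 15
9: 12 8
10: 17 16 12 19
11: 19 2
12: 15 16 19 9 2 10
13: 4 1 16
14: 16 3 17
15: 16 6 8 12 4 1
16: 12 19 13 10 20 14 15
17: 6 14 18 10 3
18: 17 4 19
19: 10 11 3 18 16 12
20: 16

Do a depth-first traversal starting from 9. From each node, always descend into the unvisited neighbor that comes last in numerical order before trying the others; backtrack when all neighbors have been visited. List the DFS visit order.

Visit 9
9 → 12
12 → 19
19 → 18
18 → 17
17 → 14
14 → 16
16 → 20
16 → 15
15 → 8
8 → 2
2 → 11
2 → 5
15 → 6
6 → 7
7 → 3
3 → 4
4 → 13
13 → 1
16 → 10

9 → 12 → 19 → 18 → 17 → 14 → 16 → 20 → 15 → 8 → 2 → 11 → 5 → 6 → 7 → 3 → 4 → 13 → 1 → 10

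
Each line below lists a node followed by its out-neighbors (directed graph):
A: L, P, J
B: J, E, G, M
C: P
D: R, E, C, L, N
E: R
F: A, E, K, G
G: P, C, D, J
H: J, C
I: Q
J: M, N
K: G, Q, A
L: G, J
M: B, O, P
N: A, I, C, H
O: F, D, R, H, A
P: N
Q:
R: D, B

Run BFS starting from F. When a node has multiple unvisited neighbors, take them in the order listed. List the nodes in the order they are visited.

Visit F; enqueue A, E, K, G → queue [A, E, K, G]
Visit A; enqueue L, P, J → queue [E, K, G, L, P, J]
Visit E; enqueue R → queue [K, G, L, P, J, R]
Visit K; enqueue Q → queue [G, L, P, J, R, Q]
Visit G; enqueue C, D → queue [L, P, J, R, Q, C, D]
Visit L → queue [P, J, R, Q, C, D]
Visit P; enqueue N → queue [J, R, Q, C, D, N]
Visit J; enqueue M → queue [R, Q, C, D, N, M]
Visit R; enqueue B → queue [Q, C, D, N, M, B]
Visit Q → queue [C, D, N, M, B]
Visit C → queue [D, N, M, B]
Visit D → queue [N, M, B]
Visit N; enqueue I, H → queue [M, B, I, H]
Visit M; enqueue O → queue [B, I, H, O]
Visit B → queue [I, H, O]
Visit I → queue [H, O]
Visit H → queue [O]
Visit O → queue []

F -> A -> E -> K -> G -> L -> P -> J -> R -> Q -> C -> D -> N -> M -> B -> I -> H -> O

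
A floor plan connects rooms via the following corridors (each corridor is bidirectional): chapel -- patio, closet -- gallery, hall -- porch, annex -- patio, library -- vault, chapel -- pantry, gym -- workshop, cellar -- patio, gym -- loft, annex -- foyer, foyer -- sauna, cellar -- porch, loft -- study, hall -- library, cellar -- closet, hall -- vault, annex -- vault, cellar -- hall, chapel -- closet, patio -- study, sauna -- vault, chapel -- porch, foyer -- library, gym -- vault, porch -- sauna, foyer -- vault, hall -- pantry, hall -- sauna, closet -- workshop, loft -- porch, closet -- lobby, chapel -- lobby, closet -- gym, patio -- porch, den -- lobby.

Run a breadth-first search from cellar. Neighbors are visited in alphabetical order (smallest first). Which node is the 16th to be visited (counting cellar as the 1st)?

study

Visit cellar; enqueue closet, hall, patio, porch → queue [closet, hall, patio, porch]
Visit closet; enqueue chapel, gallery, gym, lobby, workshop → queue [hall, patio, porch, chapel, gallery, gym, lobby, workshop]
Visit hall; enqueue library, pantry, sauna, vault → queue [patio, porch, chapel, gallery, gym, lobby, workshop, library, pantry, sauna, vault]
Visit patio; enqueue annex, study → queue [porch, chapel, gallery, gym, lobby, workshop, library, pantry, sauna, vault, annex, study]
Visit porch; enqueue loft → queue [chapel, gallery, gym, lobby, workshop, library, pantry, sauna, vault, annex, study, loft]
Visit chapel → queue [gallery, gym, lobby, workshop, library, pantry, sauna, vault, annex, study, loft]
Visit gallery → queue [gym, lobby, workshop, library, pantry, sauna, vault, annex, study, loft]
Visit gym → queue [lobby, workshop, library, pantry, sauna, vault, annex, study, loft]
Visit lobby; enqueue den → queue [workshop, library, pantry, sauna, vault, annex, study, loft, den]
Visit workshop → queue [library, pantry, sauna, vault, annex, study, loft, den]
Visit library; enqueue foyer → queue [pantry, sauna, vault, annex, study, loft, den, foyer]
Visit pantry → queue [sauna, vault, annex, study, loft, den, foyer]
Visit sauna → queue [vault, annex, study, loft, den, foyer]
Visit vault → queue [annex, study, loft, den, foyer]
Visit annex → queue [study, loft, den, foyer]
Visit study → queue [loft, den, foyer]
Visit loft → queue [den, foyer]
Visit den → queue [foyer]
Visit foyer → queue []

Visit order: cellar, closet, hall, patio, porch, chapel, gallery, gym, lobby, workshop, library, pantry, sauna, vault, annex, study, loft, den, foyer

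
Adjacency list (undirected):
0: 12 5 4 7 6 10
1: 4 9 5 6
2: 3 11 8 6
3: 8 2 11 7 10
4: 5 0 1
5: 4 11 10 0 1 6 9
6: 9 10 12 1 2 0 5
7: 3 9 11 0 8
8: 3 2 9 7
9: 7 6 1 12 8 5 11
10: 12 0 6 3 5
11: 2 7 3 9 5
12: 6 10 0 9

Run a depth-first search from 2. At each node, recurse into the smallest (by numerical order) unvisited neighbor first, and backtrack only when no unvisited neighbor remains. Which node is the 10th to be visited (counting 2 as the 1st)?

8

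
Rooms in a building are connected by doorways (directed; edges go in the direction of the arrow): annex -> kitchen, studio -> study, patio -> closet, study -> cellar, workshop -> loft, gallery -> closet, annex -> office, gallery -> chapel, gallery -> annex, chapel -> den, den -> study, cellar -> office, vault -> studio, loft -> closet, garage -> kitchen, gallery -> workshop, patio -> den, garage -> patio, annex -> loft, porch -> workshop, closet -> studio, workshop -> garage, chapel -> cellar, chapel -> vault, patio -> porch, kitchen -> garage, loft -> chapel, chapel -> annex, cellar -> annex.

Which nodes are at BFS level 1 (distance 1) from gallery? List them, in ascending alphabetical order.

Level 0: gallery
Level 1: annex, chapel, closet, workshop
Level 2: cellar, den, garage, kitchen, loft, office, studio, vault
Level 3: patio, study
Level 4: porch

annex, chapel, closet, workshop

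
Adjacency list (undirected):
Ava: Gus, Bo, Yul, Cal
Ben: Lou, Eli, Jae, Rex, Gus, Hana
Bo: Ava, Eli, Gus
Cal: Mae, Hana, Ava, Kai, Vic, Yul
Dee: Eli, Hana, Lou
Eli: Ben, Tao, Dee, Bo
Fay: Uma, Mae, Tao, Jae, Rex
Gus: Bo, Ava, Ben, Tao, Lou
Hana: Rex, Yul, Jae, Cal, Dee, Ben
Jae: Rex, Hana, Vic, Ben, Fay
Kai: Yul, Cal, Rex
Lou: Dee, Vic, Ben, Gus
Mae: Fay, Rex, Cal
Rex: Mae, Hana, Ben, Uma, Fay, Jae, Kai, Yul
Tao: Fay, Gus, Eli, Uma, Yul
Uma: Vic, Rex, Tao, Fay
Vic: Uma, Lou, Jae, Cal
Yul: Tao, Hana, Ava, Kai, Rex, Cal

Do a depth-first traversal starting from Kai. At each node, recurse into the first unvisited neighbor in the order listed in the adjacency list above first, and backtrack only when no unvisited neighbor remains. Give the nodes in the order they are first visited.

Visit Kai
Kai → Yul
Yul → Tao
Tao → Fay
Fay → Uma
Uma → Vic
Vic → Lou
Lou → Dee
Dee → Eli
Eli → Ben
Ben → Jae
Jae → Rex
Rex → Mae
Mae → Cal
Cal → Hana
Cal → Ava
Ava → Gus
Gus → Bo

Kai, Yul, Tao, Fay, Uma, Vic, Lou, Dee, Eli, Ben, Jae, Rex, Mae, Cal, Hana, Ava, Gus, Bo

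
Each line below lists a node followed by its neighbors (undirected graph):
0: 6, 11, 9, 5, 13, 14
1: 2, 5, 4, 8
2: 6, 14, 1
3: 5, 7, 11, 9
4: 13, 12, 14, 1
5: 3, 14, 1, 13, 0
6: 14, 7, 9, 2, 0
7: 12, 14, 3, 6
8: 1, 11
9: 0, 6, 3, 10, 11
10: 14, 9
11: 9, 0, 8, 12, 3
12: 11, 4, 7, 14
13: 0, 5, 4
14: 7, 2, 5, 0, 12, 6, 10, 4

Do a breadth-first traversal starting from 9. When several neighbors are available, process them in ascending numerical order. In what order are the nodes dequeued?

9, 0, 3, 6, 10, 11, 5, 13, 14, 7, 2, 8, 12, 1, 4

Visit 9; enqueue 0, 3, 6, 10, 11 → queue [0, 3, 6, 10, 11]
Visit 0; enqueue 5, 13, 14 → queue [3, 6, 10, 11, 5, 13, 14]
Visit 3; enqueue 7 → queue [6, 10, 11, 5, 13, 14, 7]
Visit 6; enqueue 2 → queue [10, 11, 5, 13, 14, 7, 2]
Visit 10 → queue [11, 5, 13, 14, 7, 2]
Visit 11; enqueue 8, 12 → queue [5, 13, 14, 7, 2, 8, 12]
Visit 5; enqueue 1 → queue [13, 14, 7, 2, 8, 12, 1]
Visit 13; enqueue 4 → queue [14, 7, 2, 8, 12, 1, 4]
Visit 14 → queue [7, 2, 8, 12, 1, 4]
Visit 7 → queue [2, 8, 12, 1, 4]
Visit 2 → queue [8, 12, 1, 4]
Visit 8 → queue [12, 1, 4]
Visit 12 → queue [1, 4]
Visit 1 → queue [4]
Visit 4 → queue []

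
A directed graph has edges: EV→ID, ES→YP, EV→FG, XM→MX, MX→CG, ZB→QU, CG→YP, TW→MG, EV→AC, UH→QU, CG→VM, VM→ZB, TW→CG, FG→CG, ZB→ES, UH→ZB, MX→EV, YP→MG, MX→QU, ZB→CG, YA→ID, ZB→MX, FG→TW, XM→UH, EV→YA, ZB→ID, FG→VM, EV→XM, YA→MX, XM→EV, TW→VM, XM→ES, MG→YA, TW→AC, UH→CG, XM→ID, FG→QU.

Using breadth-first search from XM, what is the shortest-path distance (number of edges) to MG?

3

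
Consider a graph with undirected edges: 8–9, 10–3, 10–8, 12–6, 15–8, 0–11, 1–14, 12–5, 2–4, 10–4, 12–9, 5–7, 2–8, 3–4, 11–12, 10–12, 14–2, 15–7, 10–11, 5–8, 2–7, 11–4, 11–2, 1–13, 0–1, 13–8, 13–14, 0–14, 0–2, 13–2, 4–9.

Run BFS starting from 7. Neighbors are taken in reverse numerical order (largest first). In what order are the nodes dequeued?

7, 15, 5, 2, 8, 12, 14, 13, 11, 4, 0, 10, 9, 6, 1, 3

Visit 7; enqueue 15, 5, 2 → queue [15, 5, 2]
Visit 15; enqueue 8 → queue [5, 2, 8]
Visit 5; enqueue 12 → queue [2, 8, 12]
Visit 2; enqueue 14, 13, 11, 4, 0 → queue [8, 12, 14, 13, 11, 4, 0]
Visit 8; enqueue 10, 9 → queue [12, 14, 13, 11, 4, 0, 10, 9]
Visit 12; enqueue 6 → queue [14, 13, 11, 4, 0, 10, 9, 6]
Visit 14; enqueue 1 → queue [13, 11, 4, 0, 10, 9, 6, 1]
Visit 13 → queue [11, 4, 0, 10, 9, 6, 1]
Visit 11 → queue [4, 0, 10, 9, 6, 1]
Visit 4; enqueue 3 → queue [0, 10, 9, 6, 1, 3]
Visit 0 → queue [10, 9, 6, 1, 3]
Visit 10 → queue [9, 6, 1, 3]
Visit 9 → queue [6, 1, 3]
Visit 6 → queue [1, 3]
Visit 1 → queue [3]
Visit 3 → queue []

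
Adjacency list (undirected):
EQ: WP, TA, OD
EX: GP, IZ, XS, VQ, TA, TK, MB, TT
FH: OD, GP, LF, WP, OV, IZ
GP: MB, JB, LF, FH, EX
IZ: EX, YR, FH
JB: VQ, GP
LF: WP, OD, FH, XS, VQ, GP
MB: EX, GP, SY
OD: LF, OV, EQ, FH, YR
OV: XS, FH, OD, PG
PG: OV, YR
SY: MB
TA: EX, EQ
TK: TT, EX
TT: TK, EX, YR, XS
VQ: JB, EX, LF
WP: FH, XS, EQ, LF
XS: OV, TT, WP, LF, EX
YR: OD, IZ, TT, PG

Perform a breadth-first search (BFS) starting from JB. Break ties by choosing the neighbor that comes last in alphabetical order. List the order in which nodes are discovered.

Visit JB; enqueue VQ, GP → queue [VQ, GP]
Visit VQ; enqueue LF, EX → queue [GP, LF, EX]
Visit GP; enqueue MB, FH → queue [LF, EX, MB, FH]
Visit LF; enqueue XS, WP, OD → queue [EX, MB, FH, XS, WP, OD]
Visit EX; enqueue TT, TK, TA, IZ → queue [MB, FH, XS, WP, OD, TT, TK, TA, IZ]
Visit MB; enqueue SY → queue [FH, XS, WP, OD, TT, TK, TA, IZ, SY]
Visit FH; enqueue OV → queue [XS, WP, OD, TT, TK, TA, IZ, SY, OV]
Visit XS → queue [WP, OD, TT, TK, TA, IZ, SY, OV]
Visit WP; enqueue EQ → queue [OD, TT, TK, TA, IZ, SY, OV, EQ]
Visit OD; enqueue YR → queue [TT, TK, TA, IZ, SY, OV, EQ, YR]
Visit TT → queue [TK, TA, IZ, SY, OV, EQ, YR]
Visit TK → queue [TA, IZ, SY, OV, EQ, YR]
Visit TA → queue [IZ, SY, OV, EQ, YR]
Visit IZ → queue [SY, OV, EQ, YR]
Visit SY → queue [OV, EQ, YR]
Visit OV; enqueue PG → queue [EQ, YR, PG]
Visit EQ → queue [YR, PG]
Visit YR → queue [PG]
Visit PG → queue []

JB VQ GP LF EX MB FH XS WP OD TT TK TA IZ SY OV EQ YR PG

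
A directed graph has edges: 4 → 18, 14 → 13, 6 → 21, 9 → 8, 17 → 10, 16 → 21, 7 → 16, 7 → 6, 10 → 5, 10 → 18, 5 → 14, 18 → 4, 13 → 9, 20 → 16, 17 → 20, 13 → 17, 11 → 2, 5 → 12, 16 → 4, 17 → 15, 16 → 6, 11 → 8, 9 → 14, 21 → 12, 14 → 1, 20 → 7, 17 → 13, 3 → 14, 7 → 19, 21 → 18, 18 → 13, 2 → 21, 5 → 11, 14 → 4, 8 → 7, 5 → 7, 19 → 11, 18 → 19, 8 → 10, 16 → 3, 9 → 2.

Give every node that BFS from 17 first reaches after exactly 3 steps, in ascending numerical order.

2, 3, 4, 6, 8, 11, 12, 14, 19, 21

Level 0: 17
Level 1: 10, 13, 15, 20
Level 2: 5, 7, 9, 16, 18
Level 3: 2, 3, 4, 6, 8, 11, 12, 14, 19, 21
Level 4: 1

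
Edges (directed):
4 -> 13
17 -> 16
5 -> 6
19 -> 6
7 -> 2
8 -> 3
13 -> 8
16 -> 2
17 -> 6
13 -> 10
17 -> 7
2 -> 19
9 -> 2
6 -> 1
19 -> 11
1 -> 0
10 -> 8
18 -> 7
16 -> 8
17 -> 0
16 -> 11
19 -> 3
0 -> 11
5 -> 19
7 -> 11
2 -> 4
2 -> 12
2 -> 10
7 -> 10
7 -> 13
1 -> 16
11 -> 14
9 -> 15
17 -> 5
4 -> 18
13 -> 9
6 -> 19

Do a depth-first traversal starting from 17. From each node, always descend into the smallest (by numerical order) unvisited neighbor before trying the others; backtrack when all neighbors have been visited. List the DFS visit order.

Visit 17
17 → 0
0 → 11
11 → 14
17 → 5
5 → 6
6 → 1
1 → 16
16 → 2
2 → 4
4 → 13
13 → 8
8 → 3
13 → 9
9 → 15
13 → 10
4 → 18
18 → 7
2 → 12
2 → 19

17 0 11 14 5 6 1 16 2 4 13 8 3 9 15 10 18 7 12 19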